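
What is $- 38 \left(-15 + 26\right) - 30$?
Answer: $-448$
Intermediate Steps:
$- 38 \left(-15 + 26\right) - 30 = \left(-38\right) 11 - 30 = -418 - 30 = -448$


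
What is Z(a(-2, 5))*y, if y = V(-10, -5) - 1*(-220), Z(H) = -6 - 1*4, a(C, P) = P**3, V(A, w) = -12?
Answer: -2080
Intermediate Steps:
Z(H) = -10 (Z(H) = -6 - 4 = -10)
y = 208 (y = -12 - 1*(-220) = -12 + 220 = 208)
Z(a(-2, 5))*y = -10*208 = -2080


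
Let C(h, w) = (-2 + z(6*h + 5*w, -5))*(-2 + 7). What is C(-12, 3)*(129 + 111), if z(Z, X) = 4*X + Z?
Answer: -94800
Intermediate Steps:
z(Z, X) = Z + 4*X
C(h, w) = -110 + 25*w + 30*h (C(h, w) = (-2 + ((6*h + 5*w) + 4*(-5)))*(-2 + 7) = (-2 + ((5*w + 6*h) - 20))*5 = (-2 + (-20 + 5*w + 6*h))*5 = (-22 + 5*w + 6*h)*5 = -110 + 25*w + 30*h)
C(-12, 3)*(129 + 111) = (-110 + 25*3 + 30*(-12))*(129 + 111) = (-110 + 75 - 360)*240 = -395*240 = -94800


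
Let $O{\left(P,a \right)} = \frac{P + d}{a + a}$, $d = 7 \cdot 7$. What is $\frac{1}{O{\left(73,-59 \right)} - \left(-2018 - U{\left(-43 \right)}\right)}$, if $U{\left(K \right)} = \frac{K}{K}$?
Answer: $\frac{59}{119060} \approx 0.00049555$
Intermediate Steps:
$U{\left(K \right)} = 1$
$d = 49$
$O{\left(P,a \right)} = \frac{49 + P}{2 a}$ ($O{\left(P,a \right)} = \frac{P + 49}{a + a} = \frac{49 + P}{2 a}$)
$\frac{1}{O{\left(73,-59 \right)} - \left(-2018 - U{\left(-43 \right)}\right)} = \frac{1}{\frac{49 + 73}{2 \left(-59\right)} + \left(\left(2306 + 1\right) - 288\right)} = \frac{1}{\frac{1}{2} \left(- \frac{1}{59}\right) 122 + \left(2307 - 288\right)} = \frac{1}{- \frac{61}{59} + 2019} = \frac{1}{\frac{119060}{59}} = \frac{59}{119060}$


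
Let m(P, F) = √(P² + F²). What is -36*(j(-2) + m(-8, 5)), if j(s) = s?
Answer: 72 - 36*√89 ≈ -267.62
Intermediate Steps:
m(P, F) = √(F² + P²)
-36*(j(-2) + m(-8, 5)) = -36*(-2 + √(5² + (-8)²)) = -36*(-2 + √(25 + 64)) = -36*(-2 + √89) = 72 - 36*√89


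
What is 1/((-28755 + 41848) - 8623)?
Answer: 1/4470 ≈ 0.00022371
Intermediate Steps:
1/((-28755 + 41848) - 8623) = 1/(13093 - 8623) = 1/4470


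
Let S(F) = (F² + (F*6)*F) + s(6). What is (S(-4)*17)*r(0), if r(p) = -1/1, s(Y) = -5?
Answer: -1819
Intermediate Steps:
r(p) = -1 (r(p) = -1*1 = -1)
S(F) = -5 + 7*F² (S(F) = (F² + (F*6)*F) - 5 = (F² + (6*F)*F) - 5 = (F² + 6*F²) - 5 = 7*F² - 5 = -5 + 7*F²)
(S(-4)*17)*r(0) = ((-5 + 7*(-4)²)*17)*(-1) = ((-5 + 7*16)*17)*(-1) = ((-5 + 112)*17)*(-1) = (107*17)*(-1) = 1819*(-1) = -1819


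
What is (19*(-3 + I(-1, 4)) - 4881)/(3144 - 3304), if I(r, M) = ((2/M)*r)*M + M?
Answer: 245/8 ≈ 30.625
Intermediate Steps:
I(r, M) = M + 2*r (I(r, M) = (2*r/M)*M + M = 2*r + M = M + 2*r)
(19*(-3 + I(-1, 4)) - 4881)/(3144 - 3304) = (19*(-3 + (4 + 2*(-1))) - 4881)/(3144 - 3304) = (19*(-3 + (4 - 2)) - 4881)/(-160) = (19*(-3 + 2) - 4881)*(-1/160) = (19*(-1) - 4881)*(-1/160) = (-19 - 4881)*(-1/160) = -4900*(-1/160) = 245/8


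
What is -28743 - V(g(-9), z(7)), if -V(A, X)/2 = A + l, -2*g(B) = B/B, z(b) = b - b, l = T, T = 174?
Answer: -28396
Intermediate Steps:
l = 174
z(b) = 0
g(B) = -1/2 (g(B) = -B/(2*B) = -1/2*1 = -1/2)
V(A, X) = -348 - 2*A (V(A, X) = -2*(A + 174) = -2*(174 + A) = -348 - 2*A)
-28743 - V(g(-9), z(7)) = -28743 - (-348 - 2*(-1/2)) = -28743 - (-348 + 1) = -28743 - 1*(-347) = -28743 + 347 = -28396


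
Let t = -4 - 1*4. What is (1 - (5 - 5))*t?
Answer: -8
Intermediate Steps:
t = -8 (t = -4 - 4 = -8)
(1 - (5 - 5))*t = (1 - (5 - 5))*(-8) = (1 - 1*0)*(-8) = (1 + 0)*(-8) = 1*(-8) = -8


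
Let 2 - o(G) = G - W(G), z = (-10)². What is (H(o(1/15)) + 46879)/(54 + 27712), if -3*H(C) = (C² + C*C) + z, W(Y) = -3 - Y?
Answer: 31620247/18742050 ≈ 1.6871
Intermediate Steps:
z = 100
o(G) = -1 - 2*G (o(G) = 2 - (G - (-3 - G)) = 2 - (G + (3 + G)) = 2 - (3 + 2*G) = 2 + (-3 - 2*G) = -1 - 2*G)
H(C) = -100/3 - 2*C²/3 (H(C) = -((C² + C*C) + 100)/3 = -((C² + C²) + 100)/3 = -(2*C² + 100)/3 = -(100 + 2*C²)/3 = -100/3 - 2*C²/3)
(H(o(1/15)) + 46879)/(54 + 27712) = ((-100/3 - 2*(-1 - 2/15)²/3) + 46879)/(54 + 27712) = ((-100/3 - 2*(-1 - 2*1/15)²/3) + 46879)/27766 = ((-100/3 - 2*(-1 - 2/15)²/3) + 46879)*(1/27766) = ((-100/3 - 2*(-17/15)²/3) + 46879)*(1/27766) = ((-100/3 - ⅔*289/225) + 46879)*(1/27766) = ((-100/3 - 578/675) + 46879)*(1/27766) = (-23078/675 + 46879)*(1/27766) = (31620247/675)*(1/27766) = 31620247/18742050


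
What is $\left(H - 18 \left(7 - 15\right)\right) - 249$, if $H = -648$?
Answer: $-753$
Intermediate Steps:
$\left(H - 18 \left(7 - 15\right)\right) - 249 = \left(-648 - 18 \left(7 - 15\right)\right) - 249 = \left(-648 - -144\right) - 249 = \left(-648 + 144\right) - 249 = -504 - 249 = -753$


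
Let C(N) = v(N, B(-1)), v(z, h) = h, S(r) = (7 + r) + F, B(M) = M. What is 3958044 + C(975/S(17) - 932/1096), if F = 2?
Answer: 3958043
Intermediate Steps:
S(r) = 9 + r (S(r) = (7 + r) + 2 = 9 + r)
C(N) = -1
3958044 + C(975/S(17) - 932/1096) = 3958044 - 1 = 3958043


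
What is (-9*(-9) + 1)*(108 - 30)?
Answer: 6396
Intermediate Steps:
(-9*(-9) + 1)*(108 - 30) = (81 + 1)*78 = 82*78 = 6396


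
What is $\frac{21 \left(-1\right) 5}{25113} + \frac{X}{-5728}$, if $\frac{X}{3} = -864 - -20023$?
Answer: $- \frac{481340447}{47949088} \approx -10.039$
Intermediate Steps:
$X = 57477$ ($X = 3 \left(-864 - -20023\right) = 3 \left(-864 + 20023\right) = 3 \cdot 19159 = 57477$)
$\frac{21 \left(-1\right) 5}{25113} + \frac{X}{-5728} = \frac{21 \left(-1\right) 5}{25113} + \frac{57477}{-5728} = \left(-21\right) 5 \cdot \frac{1}{25113} + 57477 \left(- \frac{1}{5728}\right) = \left(-105\right) \frac{1}{25113} - \frac{57477}{5728} = - \frac{35}{8371} - \frac{57477}{5728} = - \frac{481340447}{47949088}$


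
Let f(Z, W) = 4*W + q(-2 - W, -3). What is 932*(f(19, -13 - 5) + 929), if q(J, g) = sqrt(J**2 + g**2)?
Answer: 798724 + 932*sqrt(265) ≈ 8.1390e+5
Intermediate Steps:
f(Z, W) = sqrt(9 + (-2 - W)**2) + 4*W (f(Z, W) = 4*W + sqrt((-2 - W)**2 + (-3)**2) = 4*W + sqrt((-2 - W)**2 + 9) = 4*W + sqrt(9 + (-2 - W)**2) = sqrt(9 + (-2 - W)**2) + 4*W)
932*(f(19, -13 - 5) + 929) = 932*((sqrt(9 + (2 + (-13 - 5))**2) + 4*(-13 - 5)) + 929) = 932*((sqrt(9 + (2 - 18)**2) + 4*(-18)) + 929) = 932*((sqrt(9 + (-16)**2) - 72) + 929) = 932*((sqrt(9 + 256) - 72) + 929) = 932*((sqrt(265) - 72) + 929) = 932*((-72 + sqrt(265)) + 929) = 932*(857 + sqrt(265)) = 798724 + 932*sqrt(265)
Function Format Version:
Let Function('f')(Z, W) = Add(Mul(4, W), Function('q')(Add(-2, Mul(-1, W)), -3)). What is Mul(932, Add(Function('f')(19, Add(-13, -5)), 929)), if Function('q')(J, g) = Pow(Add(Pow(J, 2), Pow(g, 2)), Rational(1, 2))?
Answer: Add(798724, Mul(932, Pow(265, Rational(1, 2)))) ≈ 8.1390e+5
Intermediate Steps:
Function('f')(Z, W) = Add(Pow(Add(9, Pow(Add(-2, Mul(-1, W)), 2)), Rational(1, 2)), Mul(4, W)) (Function('f')(Z, W) = Add(Mul(4, W), Pow(Add(Pow(Add(-2, Mul(-1, W)), 2), Pow(-3, 2)), Rational(1, 2))) = Add(Mul(4, W), Pow(Add(Pow(Add(-2, Mul(-1, W)), 2), 9), Rational(1, 2))) = Add(Mul(4, W), Pow(Add(9, Pow(Add(-2, Mul(-1, W)), 2)), Rational(1, 2))) = Add(Pow(Add(9, Pow(Add(-2, Mul(-1, W)), 2)), Rational(1, 2)), Mul(4, W)))
Mul(932, Add(Function('f')(19, Add(-13, -5)), 929)) = Mul(932, Add(Add(Pow(Add(9, Pow(Add(2, Add(-13, -5)), 2)), Rational(1, 2)), Mul(4, Add(-13, -5))), 929)) = Mul(932, Add(Add(Pow(Add(9, Pow(Add(2, -18), 2)), Rational(1, 2)), Mul(4, -18)), 929)) = Mul(932, Add(Add(Pow(Add(9, Pow(-16, 2)), Rational(1, 2)), -72), 929)) = Mul(932, Add(Add(Pow(Add(9, 256), Rational(1, 2)), -72), 929)) = Mul(932, Add(Add(Pow(265, Rational(1, 2)), -72), 929)) = Mul(932, Add(Add(-72, Pow(265, Rational(1, 2))), 929)) = Mul(932, Add(857, Pow(265, Rational(1, 2)))) = Add(798724, Mul(932, Pow(265, Rational(1, 2))))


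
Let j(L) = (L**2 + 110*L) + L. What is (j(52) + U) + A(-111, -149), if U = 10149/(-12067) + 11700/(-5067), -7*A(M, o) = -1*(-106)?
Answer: 402215113037/47556047 ≈ 8457.7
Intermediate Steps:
A(M, o) = -106/7 (A(M, o) = -(-1)*(-106)/7 = -1/7*106 = -106/7)
U = -21400987/6793721 (U = 10149*(-1/12067) + 11700*(-1/5067) = -10149/12067 - 1300/563 = -21400987/6793721 ≈ -3.1501)
j(L) = L**2 + 111*L
(j(52) + U) + A(-111, -149) = (52*(111 + 52) - 21400987/6793721) - 106/7 = (52*163 - 21400987/6793721) - 106/7 = (8476 - 21400987/6793721) - 106/7 = 57562178209/6793721 - 106/7 = 402215113037/47556047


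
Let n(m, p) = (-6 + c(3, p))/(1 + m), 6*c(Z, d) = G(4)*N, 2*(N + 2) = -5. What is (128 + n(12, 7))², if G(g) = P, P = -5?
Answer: 44182609/2704 ≈ 16340.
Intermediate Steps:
N = -9/2 (N = -2 + (½)*(-5) = -2 - 5/2 = -9/2 ≈ -4.5000)
G(g) = -5
c(Z, d) = 15/4 (c(Z, d) = (-5*(-9/2))/6 = (⅙)*(45/2) = 15/4)
n(m, p) = -9/(4*(1 + m)) (n(m, p) = (-6 + 15/4)/(1 + m) = -9/(4*(1 + m)))
(128 + n(12, 7))² = (128 - 9/(4 + 4*12))² = (128 - 9/(4 + 48))² = (128 - 9/52)² = (6647/52)² = 44182609/2704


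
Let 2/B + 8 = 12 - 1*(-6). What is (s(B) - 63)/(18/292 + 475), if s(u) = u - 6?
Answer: -1168/8065 ≈ -0.14482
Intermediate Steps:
B = ⅕ (B = 2/(-8 + (12 - 1*(-6))) = 2/(-8 + (12 + 6)) = 2/(-8 + 18) = 2/10 = 2*(⅒) = ⅕ ≈ 0.20000)
s(u) = -6 + u
(s(B) - 63)/(18/292 + 475) = ((-6 + ⅕) - 63)/(18/292 + 475) = (-29/5 - 63)/(18*(1/292) + 475) = -344/(5*(9/146 + 475)) = -344/(5*69359/146) = -344/5*146/69359 = -1168/8065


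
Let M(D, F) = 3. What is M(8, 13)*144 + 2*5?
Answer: 442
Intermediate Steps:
M(8, 13)*144 + 2*5 = 3*144 + 2*5 = 432 + 10 = 442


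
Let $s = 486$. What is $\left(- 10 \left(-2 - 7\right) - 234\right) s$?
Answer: $-69984$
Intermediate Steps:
$\left(- 10 \left(-2 - 7\right) - 234\right) s = \left(- 10 \left(-2 - 7\right) - 234\right) 486 = \left(\left(-10\right) \left(-9\right) - 234\right) 486 = \left(90 - 234\right) 486 = \left(-144\right) 486 = -69984$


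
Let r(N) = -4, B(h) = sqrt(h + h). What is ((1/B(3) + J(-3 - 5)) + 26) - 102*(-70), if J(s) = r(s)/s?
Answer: 14333/2 + sqrt(6)/6 ≈ 7166.9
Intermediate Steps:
B(h) = sqrt(2)*sqrt(h) (B(h) = sqrt(2*h) = sqrt(2)*sqrt(h))
J(s) = -4/s
((1/B(3) + J(-3 - 5)) + 26) - 102*(-70) = ((1/(sqrt(2)*sqrt(3)) - 4/(-3 - 5)) + 26) - 102*(-70) = ((1/(sqrt(6)) - 4/(-8)) + 26) + 7140 = ((sqrt(6)/6 - 4*(-1/8)) + 26) + 7140 = ((sqrt(6)/6 + 1/2) + 26) + 7140 = ((1/2 + sqrt(6)/6) + 26) + 7140 = (53/2 + sqrt(6)/6) + 7140 = 14333/2 + sqrt(6)/6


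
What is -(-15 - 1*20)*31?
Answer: 1085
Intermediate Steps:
-(-15 - 1*20)*31 = -(-15 - 20)*31 = -1*(-35)*31 = 35*31 = 1085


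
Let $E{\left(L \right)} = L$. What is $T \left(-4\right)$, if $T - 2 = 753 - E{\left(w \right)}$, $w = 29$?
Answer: $-2904$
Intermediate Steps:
$T = 726$ ($T = 2 + \left(753 - 29\right) = 2 + 724 = 726$)
$T \left(-4\right) = 726 \left(-4\right) = -2904$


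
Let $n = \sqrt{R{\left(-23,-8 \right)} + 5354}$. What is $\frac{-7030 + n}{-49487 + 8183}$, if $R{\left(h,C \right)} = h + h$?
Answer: $\frac{3515}{20652} - \frac{\sqrt{1327}}{20652} \approx 0.16844$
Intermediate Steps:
$R{\left(h,C \right)} = 2 h$
$n = 2 \sqrt{1327}$ ($n = \sqrt{2 \left(-23\right) + 5354} = \sqrt{-46 + 5354} = \sqrt{5308} = 2 \sqrt{1327} \approx 72.856$)
$\frac{-7030 + n}{-49487 + 8183} = \frac{-7030 + 2 \sqrt{1327}}{-49487 + 8183} = \frac{-7030 + 2 \sqrt{1327}}{-41304} = \left(-7030 + 2 \sqrt{1327}\right) \left(- \frac{1}{41304}\right) = \frac{3515}{20652} - \frac{\sqrt{1327}}{20652}$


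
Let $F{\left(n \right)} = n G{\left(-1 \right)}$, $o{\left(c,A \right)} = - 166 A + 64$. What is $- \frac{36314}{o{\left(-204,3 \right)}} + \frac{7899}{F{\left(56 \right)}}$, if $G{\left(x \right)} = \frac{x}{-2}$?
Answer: $\frac{317497}{868} \approx 365.78$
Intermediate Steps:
$o{\left(c,A \right)} = 64 - 166 A$
$G{\left(x \right)} = - \frac{x}{2}$ ($G{\left(x \right)} = x \left(- \frac{1}{2}\right) = - \frac{x}{2}$)
$F{\left(n \right)} = \frac{n}{2}$ ($F{\left(n \right)} = n \left(\left(- \frac{1}{2}\right) \left(-1\right)\right) = n \frac{1}{2} = \frac{n}{2}$)
$- \frac{36314}{o{\left(-204,3 \right)}} + \frac{7899}{F{\left(56 \right)}} = - \frac{36314}{64 - 498} + \frac{7899}{\frac{1}{2} \cdot 56} = - \frac{36314}{64 - 498} + \frac{7899}{28} = - \frac{36314}{-434} + 7899 \cdot \frac{1}{28} = \left(-36314\right) \left(- \frac{1}{434}\right) + \frac{7899}{28} = \frac{18157}{217} + \frac{7899}{28} = \frac{317497}{868}$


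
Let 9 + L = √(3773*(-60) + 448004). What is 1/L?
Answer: 9/221543 + 2*√55406/221543 ≈ 0.0021656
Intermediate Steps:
L = -9 + 2*√55406 (L = -9 + √(3773*(-60) + 448004) = -9 + √(-226380 + 448004) = -9 + √221624 = -9 + 2*√55406 ≈ 461.77)
1/L = 1/(-9 + 2*√55406)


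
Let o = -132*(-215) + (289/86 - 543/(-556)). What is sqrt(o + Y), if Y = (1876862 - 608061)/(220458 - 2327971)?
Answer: 3*sqrt(2001677291036709237140855)/25193210402 ≈ 168.47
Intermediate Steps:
Y = -1268801/2107513 (Y = 1268801/(-2107513) = 1268801*(-1/2107513) = -1268801/2107513 ≈ -0.60204)
o = 678612731/23908 (o = 28380 + (289*(1/86) - 543*(-1/556)) = 28380 + (289/86 + 543/556) = 28380 + 103691/23908 = 678612731/23908 ≈ 28384.)
sqrt(o + Y) = sqrt(678612731/23908 - 1268801/2107513) = sqrt(1430154818053695/50386420804) = 3*sqrt(2001677291036709237140855)/25193210402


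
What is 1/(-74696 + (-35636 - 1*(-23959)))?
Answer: -1/86373 ≈ -1.1578e-5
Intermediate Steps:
1/(-74696 + (-35636 - 1*(-23959))) = 1/(-74696 + (-35636 + 23959)) = 1/(-74696 - 11677) = 1/(-86373) = -1/86373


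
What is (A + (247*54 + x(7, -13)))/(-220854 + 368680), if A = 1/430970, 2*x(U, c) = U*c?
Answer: 2864334363/31854285610 ≈ 0.089920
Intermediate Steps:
x(U, c) = U*c/2 (x(U, c) = (U*c)/2 = U*c/2)
A = 1/430970 ≈ 2.3203e-6
(A + (247*54 + x(7, -13)))/(-220854 + 368680) = (1/430970 + (247*54 + (1/2)*7*(-13)))/(-220854 + 368680) = (1/430970 + (13338 - 91/2))/147826 = (1/430970 + 26585/2)*(1/147826) = (2864334363/215485)*(1/147826) = 2864334363/31854285610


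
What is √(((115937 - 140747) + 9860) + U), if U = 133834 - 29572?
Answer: 4*√5582 ≈ 298.85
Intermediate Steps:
U = 104262
√(((115937 - 140747) + 9860) + U) = √(((115937 - 140747) + 9860) + 104262) = √((-24810 + 9860) + 104262) = √(-14950 + 104262) = √89312 = 4*√5582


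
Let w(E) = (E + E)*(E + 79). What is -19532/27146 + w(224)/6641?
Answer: 1777597306/90138293 ≈ 19.721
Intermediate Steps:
w(E) = 2*E*(79 + E) (w(E) = (2*E)*(79 + E) = 2*E*(79 + E))
-19532/27146 + w(224)/6641 = -19532/27146 + (2*224*(79 + 224))/6641 = -19532*1/27146 + (2*224*303)*(1/6641) = -9766/13573 + 135744*(1/6641) = -9766/13573 + 135744/6641 = 1777597306/90138293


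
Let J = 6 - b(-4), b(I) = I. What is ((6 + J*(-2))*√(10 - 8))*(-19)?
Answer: 266*√2 ≈ 376.18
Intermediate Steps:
J = 10 (J = 6 - 1*(-4) = 6 + 4 = 10)
((6 + J*(-2))*√(10 - 8))*(-19) = ((6 + 10*(-2))*√(10 - 8))*(-19) = ((6 - 20)*√2)*(-19) = -14*√2*(-19) = 266*√2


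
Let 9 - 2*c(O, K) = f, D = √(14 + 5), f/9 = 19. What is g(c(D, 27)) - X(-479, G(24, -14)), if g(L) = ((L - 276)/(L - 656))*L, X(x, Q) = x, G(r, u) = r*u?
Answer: 324106/737 ≈ 439.76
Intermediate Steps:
f = 171 (f = 9*19 = 171)
D = √19 ≈ 4.3589
c(O, K) = -81 (c(O, K) = 9/2 - ½*171 = 9/2 - 171/2 = -81)
g(L) = L*(-276 + L)/(-656 + L) (g(L) = ((-276 + L)/(-656 + L))*L = L*(-276 + L)/(-656 + L))
g(c(D, 27)) - X(-479, G(24, -14)) = -81*(-276 - 81)/(-656 - 81) - 1*(-479) = -81*(-357)/(-737) + 479 = -81*(-1/737)*(-357) + 479 = -28917/737 + 479 = 324106/737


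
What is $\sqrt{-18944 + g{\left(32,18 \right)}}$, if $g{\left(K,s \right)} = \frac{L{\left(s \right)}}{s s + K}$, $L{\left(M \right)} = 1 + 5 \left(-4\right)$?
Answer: $\frac{i \sqrt{600223387}}{178} \approx 137.64 i$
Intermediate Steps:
$L{\left(M \right)} = -19$ ($L{\left(M \right)} = 1 - 20 = -19$)
$g{\left(K,s \right)} = - \frac{19}{K + s^{2}}$ ($g{\left(K,s \right)} = - \frac{19}{s s + K} = - \frac{19}{s^{2} + K} = - \frac{19}{K + s^{2}}$)
$\sqrt{-18944 + g{\left(32,18 \right)}} = \sqrt{-18944 - \frac{19}{32 + 18^{2}}} = \sqrt{-18944 - \frac{19}{32 + 324}} = \sqrt{-18944 - \frac{19}{356}} = \sqrt{- \frac{6744083}{356}} = \frac{i \sqrt{600223387}}{178}$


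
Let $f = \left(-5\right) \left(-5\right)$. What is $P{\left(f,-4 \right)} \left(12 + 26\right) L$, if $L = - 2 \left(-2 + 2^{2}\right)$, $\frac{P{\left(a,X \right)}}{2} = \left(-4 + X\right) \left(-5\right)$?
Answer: $-12160$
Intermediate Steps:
$f = 25$
$P{\left(a,X \right)} = 40 - 10 X$ ($P{\left(a,X \right)} = 2 \left(-4 + X\right) \left(-5\right) = 2 \left(20 - 5 X\right) = 40 - 10 X$)
$L = -4$ ($L = - 2 \left(-2 + 4\right) = \left(-2\right) 2 = -4$)
$P{\left(f,-4 \right)} \left(12 + 26\right) L = \left(40 - -40\right) \left(12 + 26\right) \left(-4\right) = \left(40 + 40\right) 38 \left(-4\right) = 80 \cdot 38 \left(-4\right) = 3040 \left(-4\right) = -12160$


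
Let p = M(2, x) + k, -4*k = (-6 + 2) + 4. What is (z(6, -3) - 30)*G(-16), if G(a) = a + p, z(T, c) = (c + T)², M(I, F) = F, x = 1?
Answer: 315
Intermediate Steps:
z(T, c) = (T + c)²
k = 0 (k = -((-6 + 2) + 4)/4 = -(-4 + 4)/4 = -¼*0 = 0)
p = 1 (p = 1 + 0 = 1)
G(a) = 1 + a (G(a) = a + 1 = 1 + a)
(z(6, -3) - 30)*G(-16) = ((6 - 3)² - 30)*(1 - 16) = (3² - 30)*(-15) = (9 - 30)*(-15) = -21*(-15) = 315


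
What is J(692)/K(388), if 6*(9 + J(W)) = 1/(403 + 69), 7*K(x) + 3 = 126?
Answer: -178409/348336 ≈ -0.51217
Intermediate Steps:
K(x) = 123/7 (K(x) = -3/7 + (⅐)*126 = -3/7 + 18 = 123/7)
J(W) = -25487/2832 (J(W) = -9 + 1/(6*(403 + 69)) = -9 + (⅙)/472 = -9 + (⅙)*(1/472) = -9 + 1/2832 = -25487/2832)
J(692)/K(388) = -25487/(2832*123/7) = -25487/2832*7/123 = -178409/348336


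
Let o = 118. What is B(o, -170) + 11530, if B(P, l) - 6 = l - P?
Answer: 11248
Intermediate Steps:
B(P, l) = 6 + l - P (B(P, l) = 6 + (l - P) = 6 + l - P)
B(o, -170) + 11530 = (6 - 170 - 1*118) + 11530 = (6 - 170 - 118) + 11530 = -282 + 11530 = 11248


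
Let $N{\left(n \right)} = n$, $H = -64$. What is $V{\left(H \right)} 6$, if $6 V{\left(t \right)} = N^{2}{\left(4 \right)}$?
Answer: $16$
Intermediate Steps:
$V{\left(t \right)} = \frac{8}{3}$ ($V{\left(t \right)} = \frac{4^{2}}{6} = \frac{1}{6} \cdot 16 = \frac{8}{3}$)
$V{\left(H \right)} 6 = \frac{8}{3} \cdot 6 = 16$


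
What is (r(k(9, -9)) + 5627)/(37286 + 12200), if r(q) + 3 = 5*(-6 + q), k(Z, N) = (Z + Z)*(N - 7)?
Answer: 2077/24743 ≈ 0.083943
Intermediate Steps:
k(Z, N) = 2*Z*(-7 + N) (k(Z, N) = (2*Z)*(-7 + N) = 2*Z*(-7 + N))
r(q) = -33 + 5*q (r(q) = -3 + 5*(-6 + q) = -3 + (-30 + 5*q) = -33 + 5*q)
(r(k(9, -9)) + 5627)/(37286 + 12200) = ((-33 + 5*(2*9*(-7 - 9))) + 5627)/(37286 + 12200) = ((-33 + 5*(2*9*(-16))) + 5627)/49486 = ((-33 + 5*(-288)) + 5627)*(1/49486) = ((-33 - 1440) + 5627)*(1/49486) = (-1473 + 5627)*(1/49486) = 4154*(1/49486) = 2077/24743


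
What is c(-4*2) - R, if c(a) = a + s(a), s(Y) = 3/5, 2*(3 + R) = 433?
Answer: -2209/10 ≈ -220.90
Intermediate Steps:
R = 427/2 (R = -3 + (½)*433 = -3 + 433/2 = 427/2 ≈ 213.50)
s(Y) = ⅗ (s(Y) = 3*(⅕) = ⅗)
c(a) = ⅗ + a (c(a) = a + ⅗ = ⅗ + a)
c(-4*2) - R = (⅗ - 4*2) - 1*427/2 = (⅗ - 8) - 427/2 = -37/5 - 427/2 = -2209/10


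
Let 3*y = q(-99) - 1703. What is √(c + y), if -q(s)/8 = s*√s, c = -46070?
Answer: √(-419739 + 7128*I*√11)/3 ≈ 6.0793 + 216.04*I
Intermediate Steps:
q(s) = -8*s^(3/2) (q(s) = -8*s*√s = -8*s^(3/2))
y = -1703/3 + 792*I*√11 (y = (-(-2376)*I*√11 - 1703)/3 = (2376*I*√11 - 1703)/3 = (-1703 + 2376*I*√11)/3 = -1703/3 + 792*I*√11 ≈ -567.67 + 2626.8*I)
√(c + y) = √(-46070 + (-1703/3 + 792*I*√11)) = √(-139913/3 + 792*I*√11)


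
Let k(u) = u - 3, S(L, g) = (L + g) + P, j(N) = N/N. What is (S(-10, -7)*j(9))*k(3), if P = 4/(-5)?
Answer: 0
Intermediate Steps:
P = -4/5 (P = 4*(-1/5) = -4/5 ≈ -0.80000)
j(N) = 1
S(L, g) = -4/5 + L + g (S(L, g) = (L + g) - 4/5 = -4/5 + L + g)
k(u) = -3 + u
(S(-10, -7)*j(9))*k(3) = ((-4/5 - 10 - 7)*1)*(-3 + 3) = -89/5*1*0 = -89/5*0 = 0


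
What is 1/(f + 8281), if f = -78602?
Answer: -1/70321 ≈ -1.4221e-5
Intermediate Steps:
1/(f + 8281) = 1/(-78602 + 8281) = 1/(-70321) = -1/70321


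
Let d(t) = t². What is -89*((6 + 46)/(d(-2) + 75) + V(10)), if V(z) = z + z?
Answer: -145248/79 ≈ -1838.6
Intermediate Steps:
V(z) = 2*z
-89*((6 + 46)/(d(-2) + 75) + V(10)) = -89*((6 + 46)/((-2)² + 75) + 2*10) = -89*(52/(4 + 75) + 20) = -89*(52/79 + 20) = -89*1632/79 = -145248/79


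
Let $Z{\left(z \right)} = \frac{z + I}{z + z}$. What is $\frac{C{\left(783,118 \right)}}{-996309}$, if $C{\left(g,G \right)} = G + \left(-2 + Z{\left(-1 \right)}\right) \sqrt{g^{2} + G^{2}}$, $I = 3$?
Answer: $- \frac{118}{996309} + \frac{41 \sqrt{373}}{332103} \approx 0.0022659$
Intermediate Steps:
$Z{\left(z \right)} = \frac{3 + z}{2 z}$ ($Z{\left(z \right)} = \frac{z + 3}{z + z} = \frac{3 + z}{2 z}$)
$C{\left(g,G \right)} = G - 3 \sqrt{G^{2} + g^{2}}$ ($C{\left(g,G \right)} = G + \left(-2 + \frac{3 - 1}{2 \left(-1\right)}\right) \sqrt{g^{2} + G^{2}} = G + \left(-2 + \frac{1}{2} \left(-1\right) 2\right) \sqrt{G^{2} + g^{2}} = G + \left(-2 - 1\right) \sqrt{G^{2} + g^{2}} = G - 3 \sqrt{G^{2} + g^{2}}$)
$\frac{C{\left(783,118 \right)}}{-996309} = \frac{118 - 3 \sqrt{118^{2} + 783^{2}}}{-996309} = \left(118 - 3 \sqrt{13924 + 613089}\right) \left(- \frac{1}{996309}\right) = \left(118 - 3 \sqrt{627013}\right) \left(- \frac{1}{996309}\right) = \left(118 - 3 \cdot 41 \sqrt{373}\right) \left(- \frac{1}{996309}\right) = \left(118 - 123 \sqrt{373}\right) \left(- \frac{1}{996309}\right) = - \frac{118}{996309} + \frac{41 \sqrt{373}}{332103}$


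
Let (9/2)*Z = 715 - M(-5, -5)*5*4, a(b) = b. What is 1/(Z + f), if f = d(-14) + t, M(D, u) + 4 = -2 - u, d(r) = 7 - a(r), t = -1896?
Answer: -3/5135 ≈ -0.00058423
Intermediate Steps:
d(r) = 7 - r
M(D, u) = -6 - u (M(D, u) = -4 + (-2 - u) = -6 - u)
Z = 490/3 (Z = 2*(715 - (-6 - 1*(-5))*5*4)/9 = 2*(715 - (-6 + 5)*5*4)/9 = 2*(715 - (-1*5)*4)/9 = 2*(715 - (-5)*4)/9 = 2*(715 - 1*(-20))/9 = 2*(715 + 20)/9 = (2/9)*735 = 490/3 ≈ 163.33)
f = -1875 (f = (7 - 1*(-14)) - 1896 = (7 + 14) - 1896 = 21 - 1896 = -1875)
1/(Z + f) = 1/(490/3 - 1875) = 1/(-5135/3) = -3/5135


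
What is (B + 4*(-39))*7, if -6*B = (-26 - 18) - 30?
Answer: -3017/3 ≈ -1005.7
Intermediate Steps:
B = 37/3 (B = -((-26 - 18) - 30)/6 = -(-44 - 30)/6 = -⅙*(-74) = 37/3 ≈ 12.333)
(B + 4*(-39))*7 = (37/3 + 4*(-39))*7 = (37/3 - 156)*7 = -431/3*7 = -3017/3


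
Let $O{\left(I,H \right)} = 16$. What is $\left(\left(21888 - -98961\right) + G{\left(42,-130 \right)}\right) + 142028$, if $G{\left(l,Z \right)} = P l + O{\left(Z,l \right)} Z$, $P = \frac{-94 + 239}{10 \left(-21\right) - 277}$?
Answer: $\frac{127002049}{487} \approx 2.6078 \cdot 10^{5}$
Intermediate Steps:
$P = - \frac{145}{487}$ ($P = \frac{145}{-210 - 277} = \frac{145}{-487} = 145 \left(- \frac{1}{487}\right) = - \frac{145}{487} \approx -0.29774$)
$G{\left(l,Z \right)} = 16 Z - \frac{145 l}{487}$ ($G{\left(l,Z \right)} = - \frac{145 l}{487} + 16 Z = 16 Z - \frac{145 l}{487}$)
$\left(\left(21888 - -98961\right) + G{\left(42,-130 \right)}\right) + 142028 = \left(\left(21888 - -98961\right) + \left(16 \left(-130\right) - \frac{6090}{487}\right)\right) + 142028 = \left(\left(21888 + 98961\right) - \frac{1019050}{487}\right) + 142028 = \left(120849 - \frac{1019050}{487}\right) + 142028 = \frac{57834413}{487} + 142028 = \frac{127002049}{487}$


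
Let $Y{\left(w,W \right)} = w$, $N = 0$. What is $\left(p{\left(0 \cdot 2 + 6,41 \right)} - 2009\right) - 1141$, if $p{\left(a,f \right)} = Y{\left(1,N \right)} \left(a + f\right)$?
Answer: $-3103$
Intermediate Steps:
$p{\left(a,f \right)} = a + f$ ($p{\left(a,f \right)} = 1 \left(a + f\right) = a + f$)
$\left(p{\left(0 \cdot 2 + 6,41 \right)} - 2009\right) - 1141 = \left(\left(\left(0 \cdot 2 + 6\right) + 41\right) - 2009\right) - 1141 = \left(\left(\left(0 + 6\right) + 41\right) - 2009\right) - 1141 = \left(\left(6 + 41\right) - 2009\right) - 1141 = \left(47 - 2009\right) - 1141 = -1962 - 1141 = -3103$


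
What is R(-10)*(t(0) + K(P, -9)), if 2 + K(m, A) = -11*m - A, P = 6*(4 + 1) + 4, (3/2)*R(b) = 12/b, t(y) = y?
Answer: 1468/5 ≈ 293.60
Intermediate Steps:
R(b) = 8/b (R(b) = 2*(12/b)/3 = 8/b)
P = 34 (P = 6*5 + 4 = 30 + 4 = 34)
K(m, A) = -2 - A - 11*m (K(m, A) = -2 + (-11*m - A) = -2 + (-A - 11*m) = -2 - A - 11*m)
R(-10)*(t(0) + K(P, -9)) = (8/(-10))*(0 + (-2 - 1*(-9) - 11*34)) = (8*(-1/10))*(0 + (-2 + 9 - 374)) = -4*(0 - 367)/5 = -4/5*(-367) = 1468/5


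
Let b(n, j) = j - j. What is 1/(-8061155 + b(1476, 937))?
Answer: -1/8061155 ≈ -1.2405e-7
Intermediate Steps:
b(n, j) = 0
1/(-8061155 + b(1476, 937)) = 1/(-8061155 + 0) = 1/(-8061155) = -1/8061155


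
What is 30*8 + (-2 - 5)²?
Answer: 289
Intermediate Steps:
30*8 + (-2 - 5)² = 240 + (-7)² = 240 + 49 = 289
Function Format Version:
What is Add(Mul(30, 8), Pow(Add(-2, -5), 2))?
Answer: 289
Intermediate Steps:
Add(Mul(30, 8), Pow(Add(-2, -5), 2)) = Add(240, Pow(-7, 2)) = Add(240, 49) = 289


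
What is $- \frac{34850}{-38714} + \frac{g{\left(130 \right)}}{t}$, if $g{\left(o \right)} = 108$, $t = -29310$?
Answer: $\frac{84772699}{94558945} \approx 0.89651$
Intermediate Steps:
$- \frac{34850}{-38714} + \frac{g{\left(130 \right)}}{t} = - \frac{34850}{-38714} + \frac{108}{-29310} = \left(-34850\right) \left(- \frac{1}{38714}\right) + 108 \left(- \frac{1}{29310}\right) = \frac{17425}{19357} - \frac{18}{4885} = \frac{84772699}{94558945}$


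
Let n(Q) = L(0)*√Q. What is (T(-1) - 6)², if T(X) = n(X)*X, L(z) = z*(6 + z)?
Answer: 36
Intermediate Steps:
n(Q) = 0 (n(Q) = (0*(6 + 0))*√Q = (0*6)*√Q = 0*√Q = 0)
T(X) = 0 (T(X) = 0*X = 0)
(T(-1) - 6)² = (0 - 6)² = (-6)² = 36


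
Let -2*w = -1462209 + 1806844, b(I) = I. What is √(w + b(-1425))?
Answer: I*√694970/2 ≈ 416.82*I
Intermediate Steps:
w = -344635/2 (w = -(-1462209 + 1806844)/2 = -½*344635 = -344635/2 ≈ -1.7232e+5)
√(w + b(-1425)) = √(-344635/2 - 1425) = √(-347485/2) = I*√694970/2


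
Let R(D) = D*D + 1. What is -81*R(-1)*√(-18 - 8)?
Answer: -162*I*√26 ≈ -826.04*I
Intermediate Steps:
R(D) = 1 + D² (R(D) = D² + 1 = 1 + D²)
-81*R(-1)*√(-18 - 8) = -81*(1 + (-1)²)*√(-18 - 8) = -81*(1 + 1)*√(-26) = -81*2*I*√26 = -162*I*√26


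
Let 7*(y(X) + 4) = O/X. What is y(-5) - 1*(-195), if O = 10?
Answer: 1335/7 ≈ 190.71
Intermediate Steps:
y(X) = -4 + 10/(7*X) (y(X) = -4 + (10/X)/7 = -4 + 10/(7*X))
y(-5) - 1*(-195) = (-4 + (10/7)/(-5)) - 1*(-195) = (-4 + (10/7)*(-1/5)) + 195 = (-4 - 2/7) + 195 = -30/7 + 195 = 1335/7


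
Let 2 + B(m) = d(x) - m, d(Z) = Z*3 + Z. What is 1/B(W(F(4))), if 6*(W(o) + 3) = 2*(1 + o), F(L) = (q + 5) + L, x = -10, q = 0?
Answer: -3/127 ≈ -0.023622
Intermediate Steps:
d(Z) = 4*Z (d(Z) = 3*Z + Z = 4*Z)
F(L) = 5 + L (F(L) = (0 + 5) + L = 5 + L)
W(o) = -8/3 + o/3 (W(o) = -3 + (2*(1 + o))/6 = -3 + (2 + 2*o)/6 = -3 + (1/3 + o/3) = -8/3 + o/3)
B(m) = -42 - m (B(m) = -2 + (4*(-10) - m) = -2 + (-40 - m) = -42 - m)
1/B(W(F(4))) = 1/(-42 - (-8/3 + (5 + 4)/3)) = 1/(-42 - (-8/3 + (1/3)*9)) = 1/(-42 - (-8/3 + 3)) = 1/(-42 - 1*1/3) = 1/(-42 - 1/3) = 1/(-127/3) = -3/127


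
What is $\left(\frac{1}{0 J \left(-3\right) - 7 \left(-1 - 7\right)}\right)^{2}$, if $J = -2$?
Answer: $\frac{1}{3136} \approx 0.00031888$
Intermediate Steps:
$\left(\frac{1}{0 J \left(-3\right) - 7 \left(-1 - 7\right)}\right)^{2} = \left(\frac{1}{0 \left(-2\right) \left(-3\right) - 7 \left(-1 - 7\right)}\right)^{2} = \left(\frac{1}{0 \left(-3\right) - -56}\right)^{2} = \left(\frac{1}{0 + 56}\right)^{2} = \left(\frac{1}{56}\right)^{2} = \frac{1}{3136}$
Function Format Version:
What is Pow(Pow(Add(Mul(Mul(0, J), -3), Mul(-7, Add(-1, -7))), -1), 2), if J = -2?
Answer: Rational(1, 3136) ≈ 0.00031888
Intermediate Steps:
Pow(Pow(Add(Mul(Mul(0, J), -3), Mul(-7, Add(-1, -7))), -1), 2) = Pow(Pow(Add(Mul(Mul(0, -2), -3), Mul(-7, Add(-1, -7))), -1), 2) = Pow(Pow(Add(Mul(0, -3), Mul(-7, -8)), -1), 2) = Pow(Pow(Add(0, 56), -1), 2) = Pow(Pow(56, -1), 2) = Pow(Rational(1, 56), 2) = Rational(1, 3136)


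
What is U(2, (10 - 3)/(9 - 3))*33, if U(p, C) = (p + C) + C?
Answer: 143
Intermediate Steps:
U(p, C) = p + 2*C (U(p, C) = (C + p) + C = p + 2*C)
U(2, (10 - 3)/(9 - 3))*33 = (2 + 2*((10 - 3)/(9 - 3)))*33 = (2 + 2*(7/6))*33 = (2 + 7/3)*33 = (13/3)*33 = 143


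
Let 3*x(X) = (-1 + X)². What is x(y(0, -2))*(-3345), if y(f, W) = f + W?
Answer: -10035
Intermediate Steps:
y(f, W) = W + f
x(X) = (-1 + X)²/3
x(y(0, -2))*(-3345) = ((-1 + (-2 + 0))²/3)*(-3345) = ((-1 - 2)²/3)*(-3345) = ((⅓)*(-3)²)*(-3345) = ((⅓)*9)*(-3345) = 3*(-3345) = -10035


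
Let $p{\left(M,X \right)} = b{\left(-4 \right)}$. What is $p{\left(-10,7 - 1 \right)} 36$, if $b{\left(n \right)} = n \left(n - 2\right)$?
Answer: $864$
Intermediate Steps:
$b{\left(n \right)} = n \left(-2 + n\right)$
$p{\left(M,X \right)} = 24$ ($p{\left(M,X \right)} = - 4 \left(-2 - 4\right) = \left(-4\right) \left(-6\right) = 24$)
$p{\left(-10,7 - 1 \right)} 36 = 24 \cdot 36 = 864$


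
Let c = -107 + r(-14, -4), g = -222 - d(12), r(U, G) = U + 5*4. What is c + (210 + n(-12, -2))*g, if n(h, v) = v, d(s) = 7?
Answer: -47733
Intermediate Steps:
r(U, G) = 20 + U (r(U, G) = U + 20 = 20 + U)
g = -229 (g = -222 - 1*7 = -222 - 7 = -229)
c = -101 (c = -107 + (20 - 14) = -107 + 6 = -101)
c + (210 + n(-12, -2))*g = -101 + (210 - 2)*(-229) = -101 + 208*(-229) = -101 - 47632 = -47733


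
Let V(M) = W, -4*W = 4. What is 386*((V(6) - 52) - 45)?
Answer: -37828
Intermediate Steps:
W = -1 (W = -1/4*4 = -1)
V(M) = -1
386*((V(6) - 52) - 45) = 386*((-1 - 52) - 45) = 386*(-53 - 45) = 386*(-98) = -37828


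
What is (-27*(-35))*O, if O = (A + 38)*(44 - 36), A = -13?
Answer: 189000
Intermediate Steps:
O = 200 (O = (-13 + 38)*(44 - 36) = 25*8 = 200)
(-27*(-35))*O = -27*(-35)*200 = 945*200 = 189000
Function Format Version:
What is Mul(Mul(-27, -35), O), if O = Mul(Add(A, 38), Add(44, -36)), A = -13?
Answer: 189000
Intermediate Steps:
O = 200 (O = Mul(Add(-13, 38), Add(44, -36)) = Mul(25, 8) = 200)
Mul(Mul(-27, -35), O) = Mul(Mul(-27, -35), 200) = Mul(945, 200) = 189000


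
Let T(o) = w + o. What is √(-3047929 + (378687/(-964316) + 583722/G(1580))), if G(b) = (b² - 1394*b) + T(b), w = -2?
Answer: I*√1718194724228345580850045297/23742906394 ≈ 1745.8*I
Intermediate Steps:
T(o) = -2 + o
G(b) = -2 + b² - 1393*b (G(b) = (b² - 1394*b) + (-2 + b) = -2 + b² - 1393*b)
√(-3047929 + (378687/(-964316) + 583722/G(1580))) = √(-3047929 + (378687/(-964316) + 583722/(-2 + 1580² - 1393*1580))) = √(-3047929 + (378687*(-1/964316) + 583722/(-2 + 2496400 - 2200940))) = √(-3047929 + (-378687/964316 + 583722/295458)) = √(-3047929 + (-378687/964316 + 583722*(1/295458))) = √(-3047929 + (-378687/964316 + 97287/49243)) = √(-3047929 + 75167726751/47485812788) = √(-144733310717389301/47485812788) = I*√1718194724228345580850045297/23742906394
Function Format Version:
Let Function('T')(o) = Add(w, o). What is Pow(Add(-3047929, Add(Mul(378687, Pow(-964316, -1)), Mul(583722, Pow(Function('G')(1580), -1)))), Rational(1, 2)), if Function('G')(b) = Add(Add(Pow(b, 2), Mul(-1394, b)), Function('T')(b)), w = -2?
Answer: Mul(Rational(1, 23742906394), I, Pow(1718194724228345580850045297, Rational(1, 2))) ≈ Mul(1745.8, I)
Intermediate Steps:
Function('T')(o) = Add(-2, o)
Function('G')(b) = Add(-2, Pow(b, 2), Mul(-1393, b)) (Function('G')(b) = Add(Add(Pow(b, 2), Mul(-1394, b)), Add(-2, b)) = Add(-2, Pow(b, 2), Mul(-1393, b)))
Pow(Add(-3047929, Add(Mul(378687, Pow(-964316, -1)), Mul(583722, Pow(Function('G')(1580), -1)))), Rational(1, 2)) = Pow(Add(-3047929, Add(Mul(378687, Pow(-964316, -1)), Mul(583722, Pow(Add(-2, Pow(1580, 2), Mul(-1393, 1580)), -1)))), Rational(1, 2)) = Pow(Add(-3047929, Add(Mul(378687, Rational(-1, 964316)), Mul(583722, Pow(Add(-2, 2496400, -2200940), -1)))), Rational(1, 2)) = Pow(Add(-3047929, Add(Rational(-378687, 964316), Mul(583722, Pow(295458, -1)))), Rational(1, 2)) = Pow(Add(-3047929, Add(Rational(-378687, 964316), Mul(583722, Rational(1, 295458)))), Rational(1, 2)) = Pow(Add(-3047929, Add(Rational(-378687, 964316), Rational(97287, 49243))), Rational(1, 2)) = Pow(Add(-3047929, Rational(75167726751, 47485812788)), Rational(1, 2)) = Pow(Rational(-144733310717389301, 47485812788), Rational(1, 2)) = Mul(Rational(1, 23742906394), I, Pow(1718194724228345580850045297, Rational(1, 2)))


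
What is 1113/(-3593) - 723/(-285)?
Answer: 760178/341335 ≈ 2.2271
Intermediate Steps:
1113/(-3593) - 723/(-285) = 1113*(-1/3593) - 723*(-1/285) = -1113/3593 + 241/95 = 760178/341335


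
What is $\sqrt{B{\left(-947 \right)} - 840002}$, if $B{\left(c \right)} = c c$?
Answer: $\sqrt{56807} \approx 238.34$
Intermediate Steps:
$B{\left(c \right)} = c^{2}$
$\sqrt{B{\left(-947 \right)} - 840002} = \sqrt{\left(-947\right)^{2} - 840002} = \sqrt{896809 - 840002} = \sqrt{56807}$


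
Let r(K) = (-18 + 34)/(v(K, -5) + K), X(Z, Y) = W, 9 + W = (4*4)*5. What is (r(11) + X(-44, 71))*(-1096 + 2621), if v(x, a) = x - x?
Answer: 1215425/11 ≈ 1.1049e+5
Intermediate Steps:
W = 71 (W = -9 + (4*4)*5 = -9 + 16*5 = -9 + 80 = 71)
X(Z, Y) = 71
v(x, a) = 0
r(K) = 16/K (r(K) = (-18 + 34)/(0 + K) = 16/K)
(r(11) + X(-44, 71))*(-1096 + 2621) = (16/11 + 71)*(-1096 + 2621) = (16*(1/11) + 71)*1525 = (16/11 + 71)*1525 = (797/11)*1525 = 1215425/11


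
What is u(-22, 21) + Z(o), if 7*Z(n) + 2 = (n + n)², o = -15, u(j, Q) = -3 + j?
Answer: 723/7 ≈ 103.29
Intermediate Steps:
Z(n) = -2/7 + 4*n²/7 (Z(n) = -2/7 + (n + n)²/7 = -2/7 + (2*n)²/7 = -2/7 + (4*n²)/7 = -2/7 + 4*n²/7)
u(-22, 21) + Z(o) = (-3 - 22) + (-2/7 + (4/7)*(-15)²) = -25 + (-2/7 + (4/7)*225) = -25 + (-2/7 + 900/7) = -25 + 898/7 = 723/7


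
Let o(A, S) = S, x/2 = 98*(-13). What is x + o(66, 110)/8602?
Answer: -996263/391 ≈ -2548.0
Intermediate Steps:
x = -2548 (x = 2*(98*(-13)) = 2*(-1274) = -2548)
x + o(66, 110)/8602 = -2548 + 110/8602 = -2548 + 110*(1/8602) = -2548 + 5/391 = -996263/391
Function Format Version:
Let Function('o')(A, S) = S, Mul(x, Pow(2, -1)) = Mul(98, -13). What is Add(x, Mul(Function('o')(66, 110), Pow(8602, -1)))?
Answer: Rational(-996263, 391) ≈ -2548.0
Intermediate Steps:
x = -2548 (x = Mul(2, Mul(98, -13)) = Mul(2, -1274) = -2548)
Add(x, Mul(Function('o')(66, 110), Pow(8602, -1))) = Add(-2548, Mul(110, Pow(8602, -1))) = Add(-2548, Mul(110, Rational(1, 8602))) = Add(-2548, Rational(5, 391)) = Rational(-996263, 391)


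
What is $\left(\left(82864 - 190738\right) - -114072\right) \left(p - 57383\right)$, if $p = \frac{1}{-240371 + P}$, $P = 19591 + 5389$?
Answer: $- \frac{25535309103764}{71797} \approx -3.5566 \cdot 10^{8}$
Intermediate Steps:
$P = 24980$
$p = - \frac{1}{215391}$ ($p = \frac{1}{-240371 + 24980} = \frac{1}{-215391} = - \frac{1}{215391} \approx -4.6427 \cdot 10^{-6}$)
$\left(\left(82864 - 190738\right) - -114072\right) \left(p - 57383\right) = \left(\left(82864 - 190738\right) - -114072\right) \left(- \frac{1}{215391} - 57383\right) = \left(-107874 + 114072\right) \left(- \frac{12359781754}{215391}\right) = 6198 \left(- \frac{12359781754}{215391}\right) = - \frac{25535309103764}{71797}$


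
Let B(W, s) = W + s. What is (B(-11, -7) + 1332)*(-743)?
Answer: -976302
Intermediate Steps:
(B(-11, -7) + 1332)*(-743) = ((-11 - 7) + 1332)*(-743) = (-18 + 1332)*(-743) = 1314*(-743) = -976302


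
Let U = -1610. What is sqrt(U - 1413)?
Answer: I*sqrt(3023) ≈ 54.982*I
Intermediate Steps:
sqrt(U - 1413) = sqrt(-1610 - 1413) = sqrt(-3023) = I*sqrt(3023)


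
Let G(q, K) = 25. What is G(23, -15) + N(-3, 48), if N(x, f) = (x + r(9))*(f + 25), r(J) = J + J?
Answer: 1120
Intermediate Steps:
r(J) = 2*J
N(x, f) = (18 + x)*(25 + f) (N(x, f) = (x + 2*9)*(f + 25) = (x + 18)*(25 + f) = (18 + x)*(25 + f))
G(23, -15) + N(-3, 48) = 25 + (450 + 18*48 + 25*(-3) + 48*(-3)) = 25 + (450 + 864 - 75 - 144) = 25 + 1095 = 1120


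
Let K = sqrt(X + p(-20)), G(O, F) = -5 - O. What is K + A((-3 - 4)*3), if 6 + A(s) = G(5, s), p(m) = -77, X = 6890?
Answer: -16 + 3*sqrt(757) ≈ 66.541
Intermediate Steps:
A(s) = -16 (A(s) = -6 + (-5 - 1*5) = -6 + (-5 - 5) = -6 - 10 = -16)
K = 3*sqrt(757) (K = sqrt(6890 - 77) = sqrt(6813) = 3*sqrt(757) ≈ 82.541)
K + A((-3 - 4)*3) = 3*sqrt(757) - 16 = -16 + 3*sqrt(757)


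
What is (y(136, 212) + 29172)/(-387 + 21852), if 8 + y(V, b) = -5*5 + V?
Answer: 5855/4293 ≈ 1.3638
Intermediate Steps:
y(V, b) = -33 + V (y(V, b) = -8 + (-5*5 + V) = -8 + (-25 + V) = -33 + V)
(y(136, 212) + 29172)/(-387 + 21852) = ((-33 + 136) + 29172)/(-387 + 21852) = (103 + 29172)/21465 = 29275*(1/21465) = 5855/4293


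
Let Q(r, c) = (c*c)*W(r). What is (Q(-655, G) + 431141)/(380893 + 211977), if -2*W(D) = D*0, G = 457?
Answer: 431141/592870 ≈ 0.72721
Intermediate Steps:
W(D) = 0 (W(D) = -D*0/2 = -1/2*0 = 0)
Q(r, c) = 0 (Q(r, c) = (c*c)*0 = c**2*0 = 0)
(Q(-655, G) + 431141)/(380893 + 211977) = (0 + 431141)/(380893 + 211977) = 431141/592870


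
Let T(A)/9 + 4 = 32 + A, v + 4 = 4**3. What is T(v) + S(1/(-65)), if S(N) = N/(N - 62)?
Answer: 3192553/4031 ≈ 792.00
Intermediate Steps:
v = 60 (v = -4 + 4**3 = -4 + 64 = 60)
S(N) = N/(-62 + N)
T(A) = 252 + 9*A (T(A) = -36 + 9*(32 + A) = -36 + (288 + 9*A) = 252 + 9*A)
T(v) + S(1/(-65)) = (252 + 9*60) + 1/((-65)*(-62 + 1/(-65))) = (252 + 540) - 1/(65*(-62 - 1/65)) = 792 - 1/(65*(-4031/65)) = 792 - 1/65*(-65/4031) = 792 + 1/4031 = 3192553/4031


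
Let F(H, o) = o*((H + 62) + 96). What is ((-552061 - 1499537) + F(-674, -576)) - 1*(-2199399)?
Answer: 445017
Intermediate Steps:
F(H, o) = o*(158 + H) (F(H, o) = o*((62 + H) + 96) = o*(158 + H))
((-552061 - 1499537) + F(-674, -576)) - 1*(-2199399) = ((-552061 - 1499537) - 576*(158 - 674)) - 1*(-2199399) = (-2051598 - 576*(-516)) + 2199399 = (-2051598 + 297216) + 2199399 = -1754382 + 2199399 = 445017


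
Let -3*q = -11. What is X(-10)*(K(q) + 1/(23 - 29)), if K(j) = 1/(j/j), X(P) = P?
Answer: -25/3 ≈ -8.3333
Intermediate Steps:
q = 11/3 (q = -⅓*(-11) = 11/3 ≈ 3.6667)
K(j) = 1 (K(j) = 1/1 = 1)
X(-10)*(K(q) + 1/(23 - 29)) = -10*(1 + 1/(23 - 29)) = -10*(1 + 1/(-6)) = -10*(1 - ⅙) = -10*⅚ = -25/3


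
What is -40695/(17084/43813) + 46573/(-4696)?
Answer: -2093405734373/20056616 ≈ -1.0437e+5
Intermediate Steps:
-40695/(17084/43813) + 46573/(-4696) = -40695/(17084*(1/43813)) + 46573*(-1/4696) = -40695/17084/43813 - 46573/4696 = -40695*43813/17084 - 46573/4696 = -1782970035/17084 - 46573/4696 = -2093405734373/20056616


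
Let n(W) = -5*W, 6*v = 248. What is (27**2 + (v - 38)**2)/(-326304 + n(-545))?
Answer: -6661/2912211 ≈ -0.0022873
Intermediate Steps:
v = 124/3 (v = (1/6)*248 = 124/3 ≈ 41.333)
(27**2 + (v - 38)**2)/(-326304 + n(-545)) = (27**2 + (124/3 - 38)**2)/(-326304 - 5*(-545)) = (729 + (10/3)**2)/(-326304 + 2725) = (729 + 100/9)/(-323579) = (6661/9)*(-1/323579) = -6661/2912211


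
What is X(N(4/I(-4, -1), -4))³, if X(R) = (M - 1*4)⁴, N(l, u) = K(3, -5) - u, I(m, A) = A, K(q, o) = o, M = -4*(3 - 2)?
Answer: 68719476736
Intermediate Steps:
M = -4 (M = -4*1 = -4)
N(l, u) = -5 - u
X(R) = 4096 (X(R) = (-4 - 1*4)⁴ = (-4 - 4)⁴ = (-8)⁴ = 4096)
X(N(4/I(-4, -1), -4))³ = 4096³ = 68719476736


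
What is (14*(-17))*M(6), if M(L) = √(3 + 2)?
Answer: -238*√5 ≈ -532.18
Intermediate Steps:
M(L) = √5
(14*(-17))*M(6) = (14*(-17))*√5 = -238*√5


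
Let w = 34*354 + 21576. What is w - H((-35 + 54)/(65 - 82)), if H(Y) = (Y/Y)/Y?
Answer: 638645/19 ≈ 33613.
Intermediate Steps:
H(Y) = 1/Y
w = 33612 (w = 12036 + 21576 = 33612)
w - H((-35 + 54)/(65 - 82)) = 33612 - 1/((-35 + 54)/(65 - 82)) = 33612 - 1/(19/(-17)) = 33612 - 1/(19*(-1/17)) = 33612 - 1/(-19/17) = 33612 - 1*(-17/19) = 33612 + 17/19 = 638645/19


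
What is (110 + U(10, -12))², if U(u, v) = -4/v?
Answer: 109561/9 ≈ 12173.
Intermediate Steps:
(110 + U(10, -12))² = (110 - 4/(-12))² = (110 - 4*(-1/12))² = (110 + ⅓)² = (331/3)² = 109561/9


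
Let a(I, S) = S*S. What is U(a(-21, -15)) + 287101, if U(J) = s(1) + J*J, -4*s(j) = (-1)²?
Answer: 1350903/4 ≈ 3.3773e+5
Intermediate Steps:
s(j) = -¼ (s(j) = -¼*(-1)² = -¼*1 = -¼)
a(I, S) = S²
U(J) = -¼ + J² (U(J) = -¼ + J*J = -¼ + J²)
U(a(-21, -15)) + 287101 = (-¼ + ((-15)²)²) + 287101 = (-¼ + 225²) + 287101 = (-¼ + 50625) + 287101 = 202499/4 + 287101 = 1350903/4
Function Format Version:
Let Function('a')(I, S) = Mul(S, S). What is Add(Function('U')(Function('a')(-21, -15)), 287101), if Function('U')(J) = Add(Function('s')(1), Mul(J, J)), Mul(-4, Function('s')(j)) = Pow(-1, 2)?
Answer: Rational(1350903, 4) ≈ 3.3773e+5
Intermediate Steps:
Function('s')(j) = Rational(-1, 4) (Function('s')(j) = Mul(Rational(-1, 4), Pow(-1, 2)) = Mul(Rational(-1, 4), 1) = Rational(-1, 4))
Function('a')(I, S) = Pow(S, 2)
Function('U')(J) = Add(Rational(-1, 4), Pow(J, 2)) (Function('U')(J) = Add(Rational(-1, 4), Mul(J, J)) = Add(Rational(-1, 4), Pow(J, 2)))
Add(Function('U')(Function('a')(-21, -15)), 287101) = Add(Add(Rational(-1, 4), Pow(Pow(-15, 2), 2)), 287101) = Add(Add(Rational(-1, 4), Pow(225, 2)), 287101) = Add(Add(Rational(-1, 4), 50625), 287101) = Add(Rational(202499, 4), 287101) = Rational(1350903, 4)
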